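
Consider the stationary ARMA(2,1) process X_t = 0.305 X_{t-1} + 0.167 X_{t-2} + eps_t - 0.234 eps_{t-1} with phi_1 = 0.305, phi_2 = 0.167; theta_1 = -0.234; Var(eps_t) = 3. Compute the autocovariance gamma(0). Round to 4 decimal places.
\gamma(0) = 3.1483

Multiply the model equation by X_{t-k} and take expectations. With theta_0 = psi_0 = 1 and psi_j the MA(infinity) weights, this gives
  gamma(k) - sum_i phi_i gamma(k-i) = c_k,
  c_k = sigma^2 * sum_{j=k..q} theta_j psi_{j-k}   (c_k = 0 for k > q),
using gamma(-m) = gamma(m).
psi-weights needed (psi_j = theta_j + sum_i phi_i psi_{j-i}):
  psi_1 = theta_1 + phi_1 = -0.234 + (0.305) = 0.071
Right-hand sides:
  c_0 = sigma^2 (1 + theta_1 psi_1) = 3 * (1 + (-0.234)(0.071)) = 3 * 0.983386 = 2.950158
  c_1 = sigma^2 theta_1 = 3 * (-0.234) = -0.702
  c_2 = 0
Equations for k = 0, 1, 2 (AR order 2, c_2 = 0):
  (E0) gamma(0) = phi_1 gamma(1) + phi_2 gamma(2) + c_0
  (E1) gamma(1) = phi_1 gamma(0) + phi_2 gamma(1) + c_1
  (E2) gamma(2) = phi_1 gamma(1) + phi_2 gamma(0)
From (E1): gamma(1) = A gamma(0) + B with
  A = phi_1 / (1 - phi_2) = 0.305 / 0.833 = 0.366146,   B = c_1 / (1 - phi_2) = -0.702 / 0.833 = -0.842737.
Insert (E2) into (E0): gamma(0) (1 - phi_2^2) = phi_1 (1 + phi_2) gamma(1) + c_0.
  phi_1 (1 + phi_2) = (0.305)(1.167) = 0.355935,   1 - phi_2^2 = 0.972111.
Replace gamma(1) by A gamma(0) + B and collect gamma(0):
  gamma(0) [0.972111 - (0.355935)(0.366146)] = (0.355935)(-0.842737) + 2.950158
  gamma(0) * 0.841787 = 2.650198
  gamma(0) = 2.650198 / 0.841787 = 3.148302.
Therefore gamma(0) = 3.1483 (to 4 decimal places).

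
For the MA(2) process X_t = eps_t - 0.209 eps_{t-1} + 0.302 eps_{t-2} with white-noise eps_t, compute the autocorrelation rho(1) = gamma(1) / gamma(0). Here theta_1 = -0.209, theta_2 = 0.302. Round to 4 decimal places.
\rho(1) = -0.2398

For an MA(q) process with theta_0 = 1, the autocovariance is
  gamma(k) = sigma^2 * sum_{i=0..q-k} theta_i * theta_{i+k},
and rho(k) = gamma(k) / gamma(0). Sigma^2 cancels.
  numerator   = (1)*(-0.209) + (-0.209)*(0.302) = -0.272118.
  denominator = (1)^2 + (-0.209)^2 + (0.302)^2 = 1.134885.
  rho(1) = -0.272118 / 1.134885 = -0.2398.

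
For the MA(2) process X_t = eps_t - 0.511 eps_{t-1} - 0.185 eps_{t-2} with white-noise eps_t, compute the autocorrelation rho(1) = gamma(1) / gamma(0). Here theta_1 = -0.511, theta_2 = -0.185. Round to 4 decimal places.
\rho(1) = -0.3215

For an MA(q) process with theta_0 = 1, the autocovariance is
  gamma(k) = sigma^2 * sum_{i=0..q-k} theta_i * theta_{i+k},
and rho(k) = gamma(k) / gamma(0). Sigma^2 cancels.
  numerator   = (1)*(-0.511) + (-0.511)*(-0.185) = -0.416465.
  denominator = (1)^2 + (-0.511)^2 + (-0.185)^2 = 1.295346.
  rho(1) = -0.416465 / 1.295346 = -0.3215.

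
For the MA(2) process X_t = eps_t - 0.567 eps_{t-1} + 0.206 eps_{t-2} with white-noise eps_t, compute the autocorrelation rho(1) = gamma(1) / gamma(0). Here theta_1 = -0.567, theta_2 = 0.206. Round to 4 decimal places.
\rho(1) = -0.5013

For an MA(q) process with theta_0 = 1, the autocovariance is
  gamma(k) = sigma^2 * sum_{i=0..q-k} theta_i * theta_{i+k},
and rho(k) = gamma(k) / gamma(0). Sigma^2 cancels.
  numerator   = (1)*(-0.567) + (-0.567)*(0.206) = -0.683802.
  denominator = (1)^2 + (-0.567)^2 + (0.206)^2 = 1.363925.
  rho(1) = -0.683802 / 1.363925 = -0.5013.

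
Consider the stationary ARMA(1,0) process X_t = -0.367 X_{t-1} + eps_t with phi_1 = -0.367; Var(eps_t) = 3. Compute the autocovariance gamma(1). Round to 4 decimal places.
\gamma(1) = -1.2724

Multiply the model equation by X_{t-k} and take expectations. With theta_0 = psi_0 = 1 and psi_j the MA(infinity) weights, this gives
  gamma(k) - sum_i phi_i gamma(k-i) = c_k,
  c_k = sigma^2 * sum_{j=k..q} theta_j psi_{j-k}   (c_k = 0 for k > q),
using gamma(-m) = gamma(m).
Pure AR (q = 0): c_0 = sigma^2 = 3, c_k = 0 for k >= 1.
Equations for k = 0 and k = 1 (AR order 1):
  gamma(0) = phi_1 gamma(1) + c_0
  gamma(1) = phi_1 gamma(0) + c_1
Substituting the second into the first: gamma(0) (1 - phi_1^2) = c_0 + phi_1 c_1, so
  gamma(0) = c_0 / (1 - phi_1^2) = 3 / (1 - (-0.367)^2) = 3 / 0.865311 = 3.466962.
  gamma(1) = phi_1 gamma(0) = (-0.367)(3.466962) = -1.272375.
Therefore gamma(1) = -1.2724 (to 4 decimal places).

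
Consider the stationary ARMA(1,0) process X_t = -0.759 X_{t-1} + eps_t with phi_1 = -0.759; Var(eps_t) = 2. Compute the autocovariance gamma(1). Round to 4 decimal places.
\gamma(1) = -3.5809

Multiply the model equation by X_{t-k} and take expectations. With theta_0 = psi_0 = 1 and psi_j the MA(infinity) weights, this gives
  gamma(k) - sum_i phi_i gamma(k-i) = c_k,
  c_k = sigma^2 * sum_{j=k..q} theta_j psi_{j-k}   (c_k = 0 for k > q),
using gamma(-m) = gamma(m).
Pure AR (q = 0): c_0 = sigma^2 = 2, c_k = 0 for k >= 1.
Equations for k = 0 and k = 1 (AR order 1):
  gamma(0) = phi_1 gamma(1) + c_0
  gamma(1) = phi_1 gamma(0) + c_1
Substituting the second into the first: gamma(0) (1 - phi_1^2) = c_0 + phi_1 c_1, so
  gamma(0) = c_0 / (1 - phi_1^2) = 2 / (1 - (-0.759)^2) = 2 / 0.423919 = 4.717882.
  gamma(1) = phi_1 gamma(0) = (-0.759)(4.717882) = -3.580873.
Therefore gamma(1) = -3.5809 (to 4 decimal places).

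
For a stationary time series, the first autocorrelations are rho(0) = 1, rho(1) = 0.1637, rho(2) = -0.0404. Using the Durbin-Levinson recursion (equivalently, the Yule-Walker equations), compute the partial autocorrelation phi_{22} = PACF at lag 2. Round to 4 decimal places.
\phi_{22} = -0.0690

The PACF at lag k is phi_{kk}, the last component of the solution
to the Yule-Walker system G_k phi = r_k where
  (G_k)_{ij} = rho(|i - j|), (r_k)_i = rho(i), i,j = 1..k.
Equivalently, Durbin-Levinson gives phi_{kk} iteratively:
  phi_{11} = rho(1)
  phi_{kk} = [rho(k) - sum_{j=1..k-1} phi_{k-1,j} rho(k-j)]
            / [1 - sum_{j=1..k-1} phi_{k-1,j} rho(j)],
  phi_{k,j} = phi_{k-1,j} - phi_{kk} phi_{k-1,k-j},  j = 1..k-1.
Step k = 1:
  phi_11 = rho(1) = 0.1637.
Step k = 2:
  phi_22 = [rho(2) - phi_11 rho(1)] / [1 - phi_11 rho(1)] = [-0.0404 - (0.1637)(0.1637)] / [1 - (0.1637)(0.1637)]
         = -0.06719769 / 0.97320231 = -0.069.
Therefore phi_{22} = -0.0690.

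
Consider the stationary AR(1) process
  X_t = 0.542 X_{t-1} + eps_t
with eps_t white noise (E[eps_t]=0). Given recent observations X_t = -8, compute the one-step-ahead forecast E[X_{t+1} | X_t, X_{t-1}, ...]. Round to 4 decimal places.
E[X_{t+1} \mid \mathcal F_t] = -4.3360

For an AR(p) model X_t = c + sum_i phi_i X_{t-i} + eps_t, the
one-step-ahead conditional mean is
  E[X_{t+1} | X_t, ...] = c + sum_i phi_i X_{t+1-i}.
Substitute known values:
  E[X_{t+1} | ...] = (0.542) * (-8)
                   = -4.3360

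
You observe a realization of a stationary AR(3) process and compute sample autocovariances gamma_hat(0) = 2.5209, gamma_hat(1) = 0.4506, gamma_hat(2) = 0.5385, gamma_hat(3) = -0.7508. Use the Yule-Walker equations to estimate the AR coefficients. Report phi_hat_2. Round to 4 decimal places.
\hat\phi_{2} = 0.2440

The Yule-Walker equations for an AR(p) process read, in matrix form,
  Gamma_p phi = r_p,   with   (Gamma_p)_{ij} = gamma(|i - j|),
                       (r_p)_i = gamma(i),   i,j = 1..p.
Substitute the sample gammas (Toeplitz matrix and right-hand side of size 3):
  Gamma_p = [[2.5209, 0.4506, 0.5385], [0.4506, 2.5209, 0.4506], [0.5385, 0.4506, 2.5209]]
  r_p     = [0.4506, 0.5385, -0.7508]
Written out (R1..R3):
  (R1) 2.5209 phi_1 + 0.4506 phi_2 + 0.5385 phi_3 = 0.4506
  (R2) 0.4506 phi_1 + 2.5209 phi_2 + 0.4506 phi_3 = 0.5385
  (R3) 0.5385 phi_1 + 0.4506 phi_2 + 2.5209 phi_3 = -0.7508
Gaussian elimination:
  R2 <- R2 - (0.4506/2.5209) R1 = R2 - (0.178746) R1:  2.440357 phi_2 + 0.354345 phi_3 = 0.457957
  R3 <- R3 - (0.5385/2.5209) R1 = R3 - (0.213614) R1:  0.354345 phi_2 + 2.405869 phi_3 = -0.847055
  R3 <- R3 - (0.354345/2.440357) R2 = R3 - (0.145202) R2:  2.354417 phi_3 = -0.913551
Back-substitution:
  phi_hat_3 = -0.913551 / 2.354417 = -0.388016
  phi_hat_2 = (0.457957 - (0.354345)(-0.388016)) / 2.440357 = 0.244001
  phi_hat_1 = (0.4506 - (0.4506)(0.244001) - (0.5385)(-0.388016)) / 2.5209 = 0.218017
So phi_hat = [0.2180, 0.2440, -0.3880].
Therefore phi_hat_2 = 0.2440.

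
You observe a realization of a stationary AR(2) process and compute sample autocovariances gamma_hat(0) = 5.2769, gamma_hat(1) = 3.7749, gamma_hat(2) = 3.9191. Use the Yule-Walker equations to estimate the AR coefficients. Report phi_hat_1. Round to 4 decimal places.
\hat\phi_{1} = 0.3770

The Yule-Walker equations for an AR(p) process read, in matrix form,
  Gamma_p phi = r_p,   with   (Gamma_p)_{ij} = gamma(|i - j|),
                       (r_p)_i = gamma(i),   i,j = 1..p.
Substitute the sample gammas (Toeplitz matrix and right-hand side of size 2):
  Gamma_p = [[5.2769, 3.7749], [3.7749, 5.2769]]
  r_p     = [3.7749, 3.9191]
Written out:
  5.2769 phi_1 + 3.7749 phi_2 = 3.7749
  3.7749 phi_1 + 5.2769 phi_2 = 3.9191
Solve by Cramer's rule:
  det = gamma(0)^2 - gamma(1)^2 = (5.2769)^2 - (3.7749)^2 = 27.84567361 - 14.24987001 = 13.5958036
  phi_hat_1 = [gamma(1) gamma(0) - gamma(1) gamma(2)] / det = [(3.7749)(5.2769) - (3.7749)(3.9191)] / 13.5958036 = 5.12555922 / 13.5958036 = 0.377
  phi_hat_2 = [gamma(0) gamma(2) - gamma(1)^2] / det = [(5.2769)(3.9191) - (3.7749)^2] / 13.5958036 = 6.43082878 / 13.5958036 = 0.473
So phi_hat = [0.3770, 0.4730].
Therefore phi_hat_1 = 0.3770.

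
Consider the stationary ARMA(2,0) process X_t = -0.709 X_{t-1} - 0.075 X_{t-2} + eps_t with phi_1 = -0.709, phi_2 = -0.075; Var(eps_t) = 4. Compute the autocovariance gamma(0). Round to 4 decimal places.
\gamma(0) = 7.1195

Multiply the model equation by X_{t-k} and take expectations. With theta_0 = psi_0 = 1 and psi_j the MA(infinity) weights, this gives
  gamma(k) - sum_i phi_i gamma(k-i) = c_k,
  c_k = sigma^2 * sum_{j=k..q} theta_j psi_{j-k}   (c_k = 0 for k > q),
using gamma(-m) = gamma(m).
Pure AR (q = 0): c_0 = sigma^2 = 4, c_k = 0 for k >= 1.
Equations for k = 0, 1, 2 (AR order 2, c_2 = 0):
  (E0) gamma(0) = phi_1 gamma(1) + phi_2 gamma(2) + c_0
  (E1) gamma(1) = phi_1 gamma(0) + phi_2 gamma(1) + c_1
  (E2) gamma(2) = phi_1 gamma(1) + phi_2 gamma(0)
From (E1): gamma(1) = A gamma(0) + B with
  A = phi_1 / (1 - phi_2) = -0.709 / 1.075 = -0.659535,   B = c_1 / (1 - phi_2) = 0 / 1.075 = 0.
Insert (E2) into (E0): gamma(0) (1 - phi_2^2) = phi_1 (1 + phi_2) gamma(1) + c_0.
  phi_1 (1 + phi_2) = (-0.709)(0.925) = -0.655825,   1 - phi_2^2 = 0.994375.
Replace gamma(1) by A gamma(0) + B and collect gamma(0):
  gamma(0) [0.994375 - (-0.655825)(-0.659535)] = c_0 = 4
  gamma(0) * 0.561836 = 4
  gamma(0) = 4 / 0.561836 = 7.119521.
Therefore gamma(0) = 7.1195 (to 4 decimal places).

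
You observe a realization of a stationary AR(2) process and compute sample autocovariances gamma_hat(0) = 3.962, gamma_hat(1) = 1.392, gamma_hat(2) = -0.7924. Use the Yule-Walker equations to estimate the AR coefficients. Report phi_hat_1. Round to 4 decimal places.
\hat\phi_{1} = 0.4810

The Yule-Walker equations for an AR(p) process read, in matrix form,
  Gamma_p phi = r_p,   with   (Gamma_p)_{ij} = gamma(|i - j|),
                       (r_p)_i = gamma(i),   i,j = 1..p.
Substitute the sample gammas (Toeplitz matrix and right-hand side of size 2):
  Gamma_p = [[3.962, 1.392], [1.392, 3.962]]
  r_p     = [1.392, -0.7924]
Written out:
  3.962 phi_1 + 1.392 phi_2 = 1.392
  1.392 phi_1 + 3.962 phi_2 = -0.7924
Solve by Cramer's rule:
  det = gamma(0)^2 - gamma(1)^2 = (3.962)^2 - (1.392)^2 = 15.697444 - 1.937664 = 13.75978
  phi_hat_1 = [gamma(1) gamma(0) - gamma(1) gamma(2)] / det = [(1.392)(3.962) - (1.392)(-0.7924)] / 13.75978 = 6.6181248 / 13.75978 = 0.481
  phi_hat_2 = [gamma(0) gamma(2) - gamma(1)^2] / det = [(3.962)(-0.7924) - (1.392)^2] / 13.75978 = -5.0771528 / 13.75978 = -0.369
So phi_hat = [0.4810, -0.3690].
Therefore phi_hat_1 = 0.4810.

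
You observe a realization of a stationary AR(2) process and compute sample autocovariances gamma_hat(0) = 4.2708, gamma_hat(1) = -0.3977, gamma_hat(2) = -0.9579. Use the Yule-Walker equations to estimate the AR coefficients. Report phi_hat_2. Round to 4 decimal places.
\hat\phi_{2} = -0.2350

The Yule-Walker equations for an AR(p) process read, in matrix form,
  Gamma_p phi = r_p,   with   (Gamma_p)_{ij} = gamma(|i - j|),
                       (r_p)_i = gamma(i),   i,j = 1..p.
Substitute the sample gammas (Toeplitz matrix and right-hand side of size 2):
  Gamma_p = [[4.2708, -0.3977], [-0.3977, 4.2708]]
  r_p     = [-0.3977, -0.9579]
Written out:
  4.2708 phi_1 - 0.3977 phi_2 = -0.3977
  -0.3977 phi_1 + 4.2708 phi_2 = -0.9579
Solve by Cramer's rule:
  det = gamma(0)^2 - gamma(1)^2 = (4.2708)^2 - (-0.3977)^2 = 18.23973264 - 0.15816529 = 18.08156735
  phi_hat_1 = [gamma(1) gamma(0) - gamma(1) gamma(2)] / det = [(-0.3977)(4.2708) - (-0.3977)(-0.9579)] / 18.08156735 = -2.07945399 / 18.08156735 = -0.115
  phi_hat_2 = [gamma(0) gamma(2) - gamma(1)^2] / det = [(4.2708)(-0.9579) - (-0.3977)^2] / 18.08156735 = -4.24916461 / 18.08156735 = -0.235
So phi_hat = [-0.1150, -0.2350].
Therefore phi_hat_2 = -0.2350.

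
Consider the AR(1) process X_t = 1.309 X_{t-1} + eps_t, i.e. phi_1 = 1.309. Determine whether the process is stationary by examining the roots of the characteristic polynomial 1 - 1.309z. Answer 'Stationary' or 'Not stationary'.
\text{Not stationary}

The AR(p) characteristic polynomial is P(z) = 1 - 1.309z.
Stationarity requires all roots to lie outside the unit circle, i.e. |z| > 1 for every root.
This is linear in z: 1 + (-1.309) z = 0  =>  z = -1/(-1.309) = 0.763942,  |z| = 0.763942.
Moduli of all roots: 0.7639.
All moduli strictly greater than 1? No.
Verdict: Not stationary.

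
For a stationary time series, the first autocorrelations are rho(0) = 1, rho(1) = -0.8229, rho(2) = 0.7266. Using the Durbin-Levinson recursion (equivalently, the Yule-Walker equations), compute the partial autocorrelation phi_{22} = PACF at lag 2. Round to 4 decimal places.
\phi_{22} = 0.1531

The PACF at lag k is phi_{kk}, the last component of the solution
to the Yule-Walker system G_k phi = r_k where
  (G_k)_{ij} = rho(|i - j|), (r_k)_i = rho(i), i,j = 1..k.
Equivalently, Durbin-Levinson gives phi_{kk} iteratively:
  phi_{11} = rho(1)
  phi_{kk} = [rho(k) - sum_{j=1..k-1} phi_{k-1,j} rho(k-j)]
            / [1 - sum_{j=1..k-1} phi_{k-1,j} rho(j)],
  phi_{k,j} = phi_{k-1,j} - phi_{kk} phi_{k-1,k-j},  j = 1..k-1.
Step k = 1:
  phi_11 = rho(1) = -0.8229.
Step k = 2:
  phi_22 = [rho(2) - phi_11 rho(1)] / [1 - phi_11 rho(1)] = [0.7266 - (-0.8229)(-0.8229)] / [1 - (-0.8229)(-0.8229)]
         = 0.04943559 / 0.32283559 = 0.1531.
Therefore phi_{22} = 0.1531.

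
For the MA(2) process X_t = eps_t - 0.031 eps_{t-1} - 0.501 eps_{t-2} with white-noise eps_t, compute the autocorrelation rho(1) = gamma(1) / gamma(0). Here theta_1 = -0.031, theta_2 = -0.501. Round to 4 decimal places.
\rho(1) = -0.0124

For an MA(q) process with theta_0 = 1, the autocovariance is
  gamma(k) = sigma^2 * sum_{i=0..q-k} theta_i * theta_{i+k},
and rho(k) = gamma(k) / gamma(0). Sigma^2 cancels.
  numerator   = (1)*(-0.031) + (-0.031)*(-0.501) = -0.015469.
  denominator = (1)^2 + (-0.031)^2 + (-0.501)^2 = 1.251962.
  rho(1) = -0.015469 / 1.251962 = -0.0124.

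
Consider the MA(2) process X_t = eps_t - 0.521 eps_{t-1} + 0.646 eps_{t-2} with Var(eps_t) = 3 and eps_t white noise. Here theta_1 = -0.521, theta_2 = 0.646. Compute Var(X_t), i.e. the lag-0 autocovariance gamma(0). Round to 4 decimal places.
\gamma(0) = 5.0663

For an MA(q) process X_t = eps_t + sum_i theta_i eps_{t-i} with
Var(eps_t) = sigma^2, the variance is
  gamma(0) = sigma^2 * (1 + sum_i theta_i^2).
  sum_i theta_i^2 = (-0.521)^2 + (0.646)^2 = 0.271441 + 0.417316 = 0.688757.
  gamma(0) = 3 * (1 + 0.688757) = 3 * 1.688757 = 5.066271, which rounds to 5.0663.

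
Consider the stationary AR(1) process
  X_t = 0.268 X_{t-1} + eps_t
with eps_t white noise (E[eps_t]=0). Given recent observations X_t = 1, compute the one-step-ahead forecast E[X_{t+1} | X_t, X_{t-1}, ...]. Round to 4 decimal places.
E[X_{t+1} \mid \mathcal F_t] = 0.2680

For an AR(p) model X_t = c + sum_i phi_i X_{t-i} + eps_t, the
one-step-ahead conditional mean is
  E[X_{t+1} | X_t, ...] = c + sum_i phi_i X_{t+1-i}.
Substitute known values:
  E[X_{t+1} | ...] = (0.268) * (1)
                   = 0.2680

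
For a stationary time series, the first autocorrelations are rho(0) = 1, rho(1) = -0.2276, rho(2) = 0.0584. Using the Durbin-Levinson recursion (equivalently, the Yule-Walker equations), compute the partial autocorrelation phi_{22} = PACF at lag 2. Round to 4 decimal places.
\phi_{22} = 0.0070

The PACF at lag k is phi_{kk}, the last component of the solution
to the Yule-Walker system G_k phi = r_k where
  (G_k)_{ij} = rho(|i - j|), (r_k)_i = rho(i), i,j = 1..k.
Equivalently, Durbin-Levinson gives phi_{kk} iteratively:
  phi_{11} = rho(1)
  phi_{kk} = [rho(k) - sum_{j=1..k-1} phi_{k-1,j} rho(k-j)]
            / [1 - sum_{j=1..k-1} phi_{k-1,j} rho(j)],
  phi_{k,j} = phi_{k-1,j} - phi_{kk} phi_{k-1,k-j},  j = 1..k-1.
Step k = 1:
  phi_11 = rho(1) = -0.2276.
Step k = 2:
  phi_22 = [rho(2) - phi_11 rho(1)] / [1 - phi_11 rho(1)] = [0.0584 - (-0.2276)(-0.2276)] / [1 - (-0.2276)(-0.2276)]
         = 0.00659824 / 0.94819824 = 0.007.
Therefore phi_{22} = 0.0070.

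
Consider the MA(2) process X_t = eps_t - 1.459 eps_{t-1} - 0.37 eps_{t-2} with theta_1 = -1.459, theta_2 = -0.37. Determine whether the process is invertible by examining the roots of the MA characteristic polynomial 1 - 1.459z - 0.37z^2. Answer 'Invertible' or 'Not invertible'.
\text{Not invertible}

The MA(q) characteristic polynomial is P(z) = 1 - 1.459z - 0.37z^2.
Invertibility requires all roots to lie outside the unit circle, i.e. |z| > 1 for every root.
Set 1 + (-1.459) z + (-0.37) z^2 = 0, i.e. a z^2 + b z + c = 0 with a = -0.37, b = -1.459, c = 1.
Discriminant D = b^2 - 4ac = (-1.459)^2 - 4*(-0.37)*1 = 2.128681 - (-1.48) = 3.608681.
D >= 0, so the roots are real: z = (-b +/- sqrt(D)) / (2a) = (1.459 +/- 1.899653) / (-0.74).
  z_1 = (1.459 + 1.899653) / (-0.74) = -4.5387,   |z_1| = 4.5387.
  z_2 = (1.459 - 1.899653) / (-0.74) = 0.5955,   |z_2| = 0.5955.
Moduli of all roots: 4.5387, 0.5955.
All moduli strictly greater than 1? No.
Verdict: Not invertible.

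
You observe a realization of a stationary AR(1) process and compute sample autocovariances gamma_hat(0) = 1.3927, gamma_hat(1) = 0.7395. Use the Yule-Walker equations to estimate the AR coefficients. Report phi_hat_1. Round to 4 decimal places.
\hat\phi_{1} = 0.5310

The Yule-Walker equations for an AR(p) process read, in matrix form,
  Gamma_p phi = r_p,   with   (Gamma_p)_{ij} = gamma(|i - j|),
                       (r_p)_i = gamma(i),   i,j = 1..p.
Substitute the sample gammas (Toeplitz matrix and right-hand side of size 1):
  Gamma_p = [[1.3927]]
  r_p     = [0.7395]
With p = 1 this is the single equation gamma(0) phi_1 = gamma(1):
  phi_hat_1 = gamma(1) / gamma(0) = 0.7395 / 1.3927 = 0.5310.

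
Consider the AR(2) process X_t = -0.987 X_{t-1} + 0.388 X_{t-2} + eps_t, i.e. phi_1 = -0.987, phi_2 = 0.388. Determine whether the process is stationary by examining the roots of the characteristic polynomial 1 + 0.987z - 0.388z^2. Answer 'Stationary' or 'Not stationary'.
\text{Not stationary}

The AR(p) characteristic polynomial is P(z) = 1 + 0.987z - 0.388z^2.
Stationarity requires all roots to lie outside the unit circle, i.e. |z| > 1 for every root.
Set 1 + (0.987) z + (-0.388) z^2 = 0, i.e. a z^2 + b z + c = 0 with a = -0.388, b = 0.987, c = 1.
Discriminant D = b^2 - 4ac = (0.987)^2 - 4*(-0.388)*1 = 0.974169 - (-1.552) = 2.526169.
D >= 0, so the roots are real: z = (-b +/- sqrt(D)) / (2a) = (-0.987 +/- 1.589393) / (-0.776).
  z_1 = (-0.987 + 1.589393) / (-0.776) = -0.7763,   |z_1| = 0.7763.
  z_2 = (-0.987 - 1.589393) / (-0.776) = 3.3201,   |z_2| = 3.3201.
Moduli of all roots: 0.7763, 3.3201.
All moduli strictly greater than 1? No.
Verdict: Not stationary.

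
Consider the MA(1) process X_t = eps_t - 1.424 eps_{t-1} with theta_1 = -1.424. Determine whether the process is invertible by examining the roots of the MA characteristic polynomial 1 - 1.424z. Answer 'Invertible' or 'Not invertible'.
\text{Not invertible}

The MA(q) characteristic polynomial is P(z) = 1 - 1.424z.
Invertibility requires all roots to lie outside the unit circle, i.e. |z| > 1 for every root.
This is linear in z: 1 + (-1.424) z = 0  =>  z = -1/(-1.424) = 0.702247,  |z| = 0.702247.
Moduli of all roots: 0.7022.
All moduli strictly greater than 1? No.
Verdict: Not invertible.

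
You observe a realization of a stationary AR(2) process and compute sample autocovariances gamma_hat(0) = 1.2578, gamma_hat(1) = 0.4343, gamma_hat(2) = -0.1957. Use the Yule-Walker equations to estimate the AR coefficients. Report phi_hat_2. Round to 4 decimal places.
\hat\phi_{2} = -0.3120

The Yule-Walker equations for an AR(p) process read, in matrix form,
  Gamma_p phi = r_p,   with   (Gamma_p)_{ij} = gamma(|i - j|),
                       (r_p)_i = gamma(i),   i,j = 1..p.
Substitute the sample gammas (Toeplitz matrix and right-hand side of size 2):
  Gamma_p = [[1.2578, 0.4343], [0.4343, 1.2578]]
  r_p     = [0.4343, -0.1957]
Written out:
  1.2578 phi_1 + 0.4343 phi_2 = 0.4343
  0.4343 phi_1 + 1.2578 phi_2 = -0.1957
Solve by Cramer's rule:
  det = gamma(0)^2 - gamma(1)^2 = (1.2578)^2 - (0.4343)^2 = 1.58206084 - 0.18861649 = 1.39344435
  phi_hat_1 = [gamma(1) gamma(0) - gamma(1) gamma(2)] / det = [(0.4343)(1.2578) - (0.4343)(-0.1957)] / 1.39344435 = 0.63125505 / 1.39344435 = 0.453
  phi_hat_2 = [gamma(0) gamma(2) - gamma(1)^2] / det = [(1.2578)(-0.1957) - (0.4343)^2] / 1.39344435 = -0.43476795 / 1.39344435 = -0.312
So phi_hat = [0.4530, -0.3120].
Therefore phi_hat_2 = -0.3120.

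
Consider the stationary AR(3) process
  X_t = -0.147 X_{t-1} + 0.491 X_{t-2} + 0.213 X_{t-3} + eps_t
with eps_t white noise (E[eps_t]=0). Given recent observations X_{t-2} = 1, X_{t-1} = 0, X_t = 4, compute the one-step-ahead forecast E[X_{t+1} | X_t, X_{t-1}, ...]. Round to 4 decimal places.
E[X_{t+1} \mid \mathcal F_t] = -0.3750

For an AR(p) model X_t = c + sum_i phi_i X_{t-i} + eps_t, the
one-step-ahead conditional mean is
  E[X_{t+1} | X_t, ...] = c + sum_i phi_i X_{t+1-i}.
Substitute known values:
  E[X_{t+1} | ...] = (-0.147) * (4) + (0.491) * (0) + (0.213) * (1)
                   = -0.3750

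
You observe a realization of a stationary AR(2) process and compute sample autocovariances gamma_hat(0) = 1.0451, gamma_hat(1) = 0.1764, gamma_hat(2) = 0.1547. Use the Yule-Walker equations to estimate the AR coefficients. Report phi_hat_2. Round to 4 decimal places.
\hat\phi_{2} = 0.1230

The Yule-Walker equations for an AR(p) process read, in matrix form,
  Gamma_p phi = r_p,   with   (Gamma_p)_{ij} = gamma(|i - j|),
                       (r_p)_i = gamma(i),   i,j = 1..p.
Substitute the sample gammas (Toeplitz matrix and right-hand side of size 2):
  Gamma_p = [[1.0451, 0.1764], [0.1764, 1.0451]]
  r_p     = [0.1764, 0.1547]
Written out:
  1.0451 phi_1 + 0.1764 phi_2 = 0.1764
  0.1764 phi_1 + 1.0451 phi_2 = 0.1547
Solve by Cramer's rule:
  det = gamma(0)^2 - gamma(1)^2 = (1.0451)^2 - (0.1764)^2 = 1.09223401 - 0.03111696 = 1.06111705
  phi_hat_1 = [gamma(1) gamma(0) - gamma(1) gamma(2)] / det = [(0.1764)(1.0451) - (0.1764)(0.1547)] / 1.06111705 = 0.15706656 / 1.06111705 = 0.148
  phi_hat_2 = [gamma(0) gamma(2) - gamma(1)^2] / det = [(1.0451)(0.1547) - (0.1764)^2] / 1.06111705 = 0.13056001 / 1.06111705 = 0.123
So phi_hat = [0.1480, 0.1230].
Therefore phi_hat_2 = 0.1230.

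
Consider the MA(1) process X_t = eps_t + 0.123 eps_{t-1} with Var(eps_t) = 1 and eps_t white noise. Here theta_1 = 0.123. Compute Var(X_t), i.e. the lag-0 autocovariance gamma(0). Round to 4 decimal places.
\gamma(0) = 1.0151

For an MA(q) process X_t = eps_t + sum_i theta_i eps_{t-i} with
Var(eps_t) = sigma^2, the variance is
  gamma(0) = sigma^2 * (1 + sum_i theta_i^2).
  sum_i theta_i^2 = (0.123)^2 = 0.015129.
  gamma(0) = 1 * (1 + 0.015129) = 1 * 1.015129 = 1.015129, which rounds to 1.0151.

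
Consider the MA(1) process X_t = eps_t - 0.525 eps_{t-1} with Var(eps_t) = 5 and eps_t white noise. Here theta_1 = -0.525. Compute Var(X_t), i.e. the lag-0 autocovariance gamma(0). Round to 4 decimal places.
\gamma(0) = 6.3781

For an MA(q) process X_t = eps_t + sum_i theta_i eps_{t-i} with
Var(eps_t) = sigma^2, the variance is
  gamma(0) = sigma^2 * (1 + sum_i theta_i^2).
  sum_i theta_i^2 = (-0.525)^2 = 0.275625.
  gamma(0) = 5 * (1 + 0.275625) = 5 * 1.275625 = 6.378125, which rounds to 6.3781.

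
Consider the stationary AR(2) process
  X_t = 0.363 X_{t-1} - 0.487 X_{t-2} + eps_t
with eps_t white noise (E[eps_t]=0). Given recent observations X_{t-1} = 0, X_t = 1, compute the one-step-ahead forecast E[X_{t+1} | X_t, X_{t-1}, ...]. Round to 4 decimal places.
E[X_{t+1} \mid \mathcal F_t] = 0.3630

For an AR(p) model X_t = c + sum_i phi_i X_{t-i} + eps_t, the
one-step-ahead conditional mean is
  E[X_{t+1} | X_t, ...] = c + sum_i phi_i X_{t+1-i}.
Substitute known values:
  E[X_{t+1} | ...] = (0.363) * (1) + (-0.487) * (0)
                   = 0.3630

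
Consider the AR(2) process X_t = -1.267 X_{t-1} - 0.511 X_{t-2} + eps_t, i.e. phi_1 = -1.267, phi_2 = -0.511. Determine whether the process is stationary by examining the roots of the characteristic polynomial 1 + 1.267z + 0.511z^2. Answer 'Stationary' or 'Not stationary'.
\text{Stationary}

The AR(p) characteristic polynomial is P(z) = 1 + 1.267z + 0.511z^2.
Stationarity requires all roots to lie outside the unit circle, i.e. |z| > 1 for every root.
Set 1 + (1.267) z + (0.511) z^2 = 0, i.e. a z^2 + b z + c = 0 with a = 0.511, b = 1.267, c = 1.
Discriminant D = b^2 - 4ac = (1.267)^2 - 4*(0.511)*1 = 1.605289 - (2.044) = -0.438711.
D < 0, so the roots are the complex-conjugate pair z = (-b +/- i sqrt(-D)) / (2a) = -1.2397 +/- 0.6481i.
For a conjugate pair |z|^2 = z * conj(z) = (product of roots) = c/a = 1/(0.511) = 1.956947, so |z| = sqrt(1.956947) = 1.3989 for both roots.
Moduli of all roots: 1.3989, 1.3989.
All moduli strictly greater than 1? Yes.
Verdict: Stationary.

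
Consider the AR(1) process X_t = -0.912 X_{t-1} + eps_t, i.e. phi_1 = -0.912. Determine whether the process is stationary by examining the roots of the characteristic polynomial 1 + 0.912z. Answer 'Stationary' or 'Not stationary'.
\text{Stationary}

The AR(p) characteristic polynomial is P(z) = 1 + 0.912z.
Stationarity requires all roots to lie outside the unit circle, i.e. |z| > 1 for every root.
This is linear in z: 1 + (0.912) z = 0  =>  z = -1/(0.912) = -1.096491,  |z| = 1.096491.
Moduli of all roots: 1.0965.
All moduli strictly greater than 1? Yes.
Verdict: Stationary.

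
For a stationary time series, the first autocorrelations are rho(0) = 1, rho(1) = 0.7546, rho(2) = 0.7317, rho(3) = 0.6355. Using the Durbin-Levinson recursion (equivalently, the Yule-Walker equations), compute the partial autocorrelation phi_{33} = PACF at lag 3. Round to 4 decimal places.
\phi_{33} = 0.0191

The PACF at lag k is phi_{kk}, the last component of the solution
to the Yule-Walker system G_k phi = r_k where
  (G_k)_{ij} = rho(|i - j|), (r_k)_i = rho(i), i,j = 1..k.
Equivalently, Durbin-Levinson gives phi_{kk} iteratively:
  phi_{11} = rho(1)
  phi_{kk} = [rho(k) - sum_{j=1..k-1} phi_{k-1,j} rho(k-j)]
            / [1 - sum_{j=1..k-1} phi_{k-1,j} rho(j)],
  phi_{k,j} = phi_{k-1,j} - phi_{kk} phi_{k-1,k-j},  j = 1..k-1.
Step k = 1:
  phi_11 = rho(1) = 0.7546.
Step k = 2:
  phi_22 = [rho(2) - phi_11 rho(1)] / [1 - phi_11 rho(1)] = [0.7317 - (0.7546)(0.7546)] / [1 - (0.7546)(0.7546)]
         = 0.16227884 / 0.43057884 = 0.376885.
  Update: phi_21 = phi_11 - phi_22 phi_11 = 0.7546 - (0.376885)(0.7546) = 0.470202.
Step k = 3:
  phi_33 = [rho(3) - phi_21 rho(2) - phi_22 rho(1)] / [1 - phi_21 rho(1) - phi_22 rho(2)]
    numerator   = 0.6355 - (0.470202)(0.7317) - (0.376885)(0.7546) = 0.00705529
    denominator = 1 - (0.470202)(0.7546) - (0.376885)(0.7317) = 0.36941833
  phi_33 = 0.00705529 / 0.36941833 = 0.0191.
Therefore phi_{33} = 0.0191.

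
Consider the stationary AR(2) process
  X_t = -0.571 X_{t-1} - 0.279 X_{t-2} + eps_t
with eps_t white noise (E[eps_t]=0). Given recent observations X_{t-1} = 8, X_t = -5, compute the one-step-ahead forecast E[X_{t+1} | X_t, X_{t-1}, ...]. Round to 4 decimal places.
E[X_{t+1} \mid \mathcal F_t] = 0.6230

For an AR(p) model X_t = c + sum_i phi_i X_{t-i} + eps_t, the
one-step-ahead conditional mean is
  E[X_{t+1} | X_t, ...] = c + sum_i phi_i X_{t+1-i}.
Substitute known values:
  E[X_{t+1} | ...] = (-0.571) * (-5) + (-0.279) * (8)
                   = 0.6230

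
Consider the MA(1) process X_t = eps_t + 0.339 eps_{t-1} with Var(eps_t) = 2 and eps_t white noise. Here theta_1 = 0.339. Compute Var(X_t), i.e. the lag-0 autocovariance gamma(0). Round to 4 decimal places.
\gamma(0) = 2.2298

For an MA(q) process X_t = eps_t + sum_i theta_i eps_{t-i} with
Var(eps_t) = sigma^2, the variance is
  gamma(0) = sigma^2 * (1 + sum_i theta_i^2).
  sum_i theta_i^2 = (0.339)^2 = 0.114921.
  gamma(0) = 2 * (1 + 0.114921) = 2 * 1.114921 = 2.229842, which rounds to 2.2298.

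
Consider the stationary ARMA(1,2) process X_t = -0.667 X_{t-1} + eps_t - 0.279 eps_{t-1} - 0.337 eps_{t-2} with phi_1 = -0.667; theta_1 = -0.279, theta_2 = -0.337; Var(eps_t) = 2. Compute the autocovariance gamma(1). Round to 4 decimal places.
\gamma(1) = -2.6559

Multiply the model equation by X_{t-k} and take expectations. With theta_0 = psi_0 = 1 and psi_j the MA(infinity) weights, this gives
  gamma(k) - sum_i phi_i gamma(k-i) = c_k,
  c_k = sigma^2 * sum_{j=k..q} theta_j psi_{j-k}   (c_k = 0 for k > q),
using gamma(-m) = gamma(m).
psi-weights needed (psi_j = theta_j + sum_i phi_i psi_{j-i}):
  psi_1 = theta_1 + phi_1 = -0.279 + (-0.667) = -0.946
  psi_2 = theta_2 + phi_1 psi_1 = -0.337 + (-0.667)(-0.946) = 0.293982
Right-hand sides:
  c_0 = sigma^2 (1 + theta_1 psi_1 + theta_2 psi_2) = 2 * (1 + (-0.279)(-0.946) + (-0.337)(0.293982)) = 2 * 1.164862 = 2.329724
  c_1 = sigma^2 (theta_1 + theta_2 psi_1) = 2 * (-0.279 + (-0.337)(-0.946)) = 0.079604
  c_2 = sigma^2 theta_2 = 2 * (-0.337) = -0.674
Equations for k = 0 and k = 1 (AR order 1):
  gamma(0) = phi_1 gamma(1) + c_0
  gamma(1) = phi_1 gamma(0) + c_1
Substituting the second into the first: gamma(0) (1 - phi_1^2) = c_0 + phi_1 c_1, so
  gamma(0) = (c_0 + phi_1 c_1) / (1 - phi_1^2) = (2.329724 + (-0.667)(0.079604)) / (1 - (-0.667)^2) = 2.276628 / 0.555111 = 4.101213.
  gamma(1) = phi_1 gamma(0) + c_1 = (-0.667)(4.101213) + (0.079604) = -2.655905.
Therefore gamma(1) = -2.6559 (to 4 decimal places).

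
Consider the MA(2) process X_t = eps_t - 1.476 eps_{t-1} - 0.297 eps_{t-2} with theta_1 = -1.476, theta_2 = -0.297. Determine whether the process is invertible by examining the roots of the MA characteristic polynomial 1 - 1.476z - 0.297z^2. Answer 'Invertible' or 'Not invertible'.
\text{Not invertible}

The MA(q) characteristic polynomial is P(z) = 1 - 1.476z - 0.297z^2.
Invertibility requires all roots to lie outside the unit circle, i.e. |z| > 1 for every root.
Set 1 + (-1.476) z + (-0.297) z^2 = 0, i.e. a z^2 + b z + c = 0 with a = -0.297, b = -1.476, c = 1.
Discriminant D = b^2 - 4ac = (-1.476)^2 - 4*(-0.297)*1 = 2.178576 - (-1.188) = 3.366576.
D >= 0, so the roots are real: z = (-b +/- sqrt(D)) / (2a) = (1.476 +/- 1.834823) / (-0.594).
  z_1 = (1.476 + 1.834823) / (-0.594) = -5.5738,   |z_1| = 5.5738.
  z_2 = (1.476 - 1.834823) / (-0.594) = 0.6041,   |z_2| = 0.6041.
Moduli of all roots: 5.5738, 0.6041.
All moduli strictly greater than 1? No.
Verdict: Not invertible.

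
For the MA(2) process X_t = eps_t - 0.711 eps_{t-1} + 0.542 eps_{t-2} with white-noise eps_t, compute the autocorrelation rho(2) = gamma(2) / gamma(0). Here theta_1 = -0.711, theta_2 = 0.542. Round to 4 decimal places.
\rho(2) = 0.3012

For an MA(q) process with theta_0 = 1, the autocovariance is
  gamma(k) = sigma^2 * sum_{i=0..q-k} theta_i * theta_{i+k},
and rho(k) = gamma(k) / gamma(0). Sigma^2 cancels.
  numerator   = (1)*(0.542) = 0.542.
  denominator = (1)^2 + (-0.711)^2 + (0.542)^2 = 1.799285.
  rho(2) = 0.542 / 1.799285 = 0.3012.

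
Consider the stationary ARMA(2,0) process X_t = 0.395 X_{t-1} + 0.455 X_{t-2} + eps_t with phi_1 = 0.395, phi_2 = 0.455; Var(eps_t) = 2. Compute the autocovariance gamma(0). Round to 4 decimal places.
\gamma(0) = 5.3131

Multiply the model equation by X_{t-k} and take expectations. With theta_0 = psi_0 = 1 and psi_j the MA(infinity) weights, this gives
  gamma(k) - sum_i phi_i gamma(k-i) = c_k,
  c_k = sigma^2 * sum_{j=k..q} theta_j psi_{j-k}   (c_k = 0 for k > q),
using gamma(-m) = gamma(m).
Pure AR (q = 0): c_0 = sigma^2 = 2, c_k = 0 for k >= 1.
Equations for k = 0, 1, 2 (AR order 2, c_2 = 0):
  (E0) gamma(0) = phi_1 gamma(1) + phi_2 gamma(2) + c_0
  (E1) gamma(1) = phi_1 gamma(0) + phi_2 gamma(1) + c_1
  (E2) gamma(2) = phi_1 gamma(1) + phi_2 gamma(0)
From (E1): gamma(1) = A gamma(0) + B with
  A = phi_1 / (1 - phi_2) = 0.395 / 0.545 = 0.724771,   B = c_1 / (1 - phi_2) = 0 / 0.545 = 0.
Insert (E2) into (E0): gamma(0) (1 - phi_2^2) = phi_1 (1 + phi_2) gamma(1) + c_0.
  phi_1 (1 + phi_2) = (0.395)(1.455) = 0.574725,   1 - phi_2^2 = 0.792975.
Replace gamma(1) by A gamma(0) + B and collect gamma(0):
  gamma(0) [0.792975 - (0.574725)(0.724771)] = c_0 = 2
  gamma(0) * 0.376431 = 2
  gamma(0) = 2 / 0.376431 = 5.313056.
Therefore gamma(0) = 5.3131 (to 4 decimal places).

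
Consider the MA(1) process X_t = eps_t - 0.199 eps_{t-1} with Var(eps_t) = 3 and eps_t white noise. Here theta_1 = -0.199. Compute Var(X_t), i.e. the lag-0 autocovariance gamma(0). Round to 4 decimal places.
\gamma(0) = 3.1188

For an MA(q) process X_t = eps_t + sum_i theta_i eps_{t-i} with
Var(eps_t) = sigma^2, the variance is
  gamma(0) = sigma^2 * (1 + sum_i theta_i^2).
  sum_i theta_i^2 = (-0.199)^2 = 0.039601.
  gamma(0) = 3 * (1 + 0.039601) = 3 * 1.039601 = 3.118803, which rounds to 3.1188.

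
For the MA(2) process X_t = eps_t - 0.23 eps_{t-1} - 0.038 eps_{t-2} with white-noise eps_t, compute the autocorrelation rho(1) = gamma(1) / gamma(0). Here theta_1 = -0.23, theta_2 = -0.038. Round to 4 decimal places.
\rho(1) = -0.2099

For an MA(q) process with theta_0 = 1, the autocovariance is
  gamma(k) = sigma^2 * sum_{i=0..q-k} theta_i * theta_{i+k},
and rho(k) = gamma(k) / gamma(0). Sigma^2 cancels.
  numerator   = (1)*(-0.23) + (-0.23)*(-0.038) = -0.22126.
  denominator = (1)^2 + (-0.23)^2 + (-0.038)^2 = 1.054344.
  rho(1) = -0.22126 / 1.054344 = -0.2099.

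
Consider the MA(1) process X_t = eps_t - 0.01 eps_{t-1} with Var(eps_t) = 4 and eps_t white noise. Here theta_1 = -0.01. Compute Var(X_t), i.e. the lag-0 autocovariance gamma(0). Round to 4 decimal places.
\gamma(0) = 4.0004

For an MA(q) process X_t = eps_t + sum_i theta_i eps_{t-i} with
Var(eps_t) = sigma^2, the variance is
  gamma(0) = sigma^2 * (1 + sum_i theta_i^2).
  sum_i theta_i^2 = (-0.01)^2 = 0.0001.
  gamma(0) = 4 * (1 + 0.0001) = 4 * 1.0001 = 4.0004.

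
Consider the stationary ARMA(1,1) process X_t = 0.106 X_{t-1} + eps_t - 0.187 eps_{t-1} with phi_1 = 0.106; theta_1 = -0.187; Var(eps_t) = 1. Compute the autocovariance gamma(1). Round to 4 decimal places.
\gamma(1) = -0.0803

Multiply the model equation by X_{t-k} and take expectations. With theta_0 = psi_0 = 1 and psi_j the MA(infinity) weights, this gives
  gamma(k) - sum_i phi_i gamma(k-i) = c_k,
  c_k = sigma^2 * sum_{j=k..q} theta_j psi_{j-k}   (c_k = 0 for k > q),
using gamma(-m) = gamma(m).
psi-weights needed (psi_j = theta_j + sum_i phi_i psi_{j-i}):
  psi_1 = theta_1 + phi_1 = -0.187 + (0.106) = -0.081
Right-hand sides:
  c_0 = sigma^2 (1 + theta_1 psi_1) = 1 * (1 + (-0.187)(-0.081)) = 1 * 1.015147 = 1.015147
  c_1 = sigma^2 theta_1 = 1 * (-0.187) = -0.187
  c_2 = 0
Equations for k = 0 and k = 1 (AR order 1):
  gamma(0) = phi_1 gamma(1) + c_0
  gamma(1) = phi_1 gamma(0) + c_1
Substituting the second into the first: gamma(0) (1 - phi_1^2) = c_0 + phi_1 c_1, so
  gamma(0) = (c_0 + phi_1 c_1) / (1 - phi_1^2) = (1.015147 + (0.106)(-0.187)) / (1 - (0.106)^2) = 0.995325 / 0.988764 = 1.006636.
  gamma(1) = phi_1 gamma(0) + c_1 = (0.106)(1.006636) + (-0.187) = -0.080297.
Therefore gamma(1) = -0.0803 (to 4 decimal places).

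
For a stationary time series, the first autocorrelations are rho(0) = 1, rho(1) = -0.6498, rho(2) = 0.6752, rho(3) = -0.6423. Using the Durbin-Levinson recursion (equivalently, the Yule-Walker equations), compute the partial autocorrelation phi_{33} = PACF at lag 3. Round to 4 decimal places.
\phi_{33} = -0.2380

The PACF at lag k is phi_{kk}, the last component of the solution
to the Yule-Walker system G_k phi = r_k where
  (G_k)_{ij} = rho(|i - j|), (r_k)_i = rho(i), i,j = 1..k.
Equivalently, Durbin-Levinson gives phi_{kk} iteratively:
  phi_{11} = rho(1)
  phi_{kk} = [rho(k) - sum_{j=1..k-1} phi_{k-1,j} rho(k-j)]
            / [1 - sum_{j=1..k-1} phi_{k-1,j} rho(j)],
  phi_{k,j} = phi_{k-1,j} - phi_{kk} phi_{k-1,k-j},  j = 1..k-1.
Step k = 1:
  phi_11 = rho(1) = -0.6498.
Step k = 2:
  phi_22 = [rho(2) - phi_11 rho(1)] / [1 - phi_11 rho(1)] = [0.6752 - (-0.6498)(-0.6498)] / [1 - (-0.6498)(-0.6498)]
         = 0.25295996 / 0.57775996 = 0.437829.
  Update: phi_21 = phi_11 - phi_22 phi_11 = -0.6498 - (0.437829)(-0.6498) = -0.365299.
Step k = 3:
  phi_33 = [rho(3) - phi_21 rho(2) - phi_22 rho(1)] / [1 - phi_21 rho(1) - phi_22 rho(2)]
    numerator   = -0.6423 - (-0.365299)(0.6752) - (0.437829)(-0.6498) = -0.11114906
    denominator = 1 - (-0.365299)(-0.6498) - (0.437829)(0.6752) = 0.4670068
  phi_33 = -0.11114906 / 0.4670068 = -0.238.
Therefore phi_{33} = -0.2380.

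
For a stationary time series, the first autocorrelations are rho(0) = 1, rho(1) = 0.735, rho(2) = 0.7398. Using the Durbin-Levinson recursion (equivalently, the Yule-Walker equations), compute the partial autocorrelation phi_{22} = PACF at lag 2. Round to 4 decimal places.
\phi_{22} = 0.4341

The PACF at lag k is phi_{kk}, the last component of the solution
to the Yule-Walker system G_k phi = r_k where
  (G_k)_{ij} = rho(|i - j|), (r_k)_i = rho(i), i,j = 1..k.
Equivalently, Durbin-Levinson gives phi_{kk} iteratively:
  phi_{11} = rho(1)
  phi_{kk} = [rho(k) - sum_{j=1..k-1} phi_{k-1,j} rho(k-j)]
            / [1 - sum_{j=1..k-1} phi_{k-1,j} rho(j)],
  phi_{k,j} = phi_{k-1,j} - phi_{kk} phi_{k-1,k-j},  j = 1..k-1.
Step k = 1:
  phi_11 = rho(1) = 0.735.
Step k = 2:
  phi_22 = [rho(2) - phi_11 rho(1)] / [1 - phi_11 rho(1)] = [0.7398 - (0.735)(0.735)] / [1 - (0.735)(0.735)]
         = 0.199575 / 0.459775 = 0.4341.
Therefore phi_{22} = 0.4341.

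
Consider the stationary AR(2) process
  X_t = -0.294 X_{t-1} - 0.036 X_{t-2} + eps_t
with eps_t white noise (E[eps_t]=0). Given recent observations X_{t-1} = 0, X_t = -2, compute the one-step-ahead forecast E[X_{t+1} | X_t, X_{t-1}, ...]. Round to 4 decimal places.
E[X_{t+1} \mid \mathcal F_t] = 0.5880

For an AR(p) model X_t = c + sum_i phi_i X_{t-i} + eps_t, the
one-step-ahead conditional mean is
  E[X_{t+1} | X_t, ...] = c + sum_i phi_i X_{t+1-i}.
Substitute known values:
  E[X_{t+1} | ...] = (-0.294) * (-2) + (-0.036) * (0)
                   = 0.5880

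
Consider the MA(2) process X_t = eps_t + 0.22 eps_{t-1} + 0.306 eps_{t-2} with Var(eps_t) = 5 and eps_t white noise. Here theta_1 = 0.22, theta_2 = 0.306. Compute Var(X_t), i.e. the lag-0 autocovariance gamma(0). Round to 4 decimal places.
\gamma(0) = 5.7102

For an MA(q) process X_t = eps_t + sum_i theta_i eps_{t-i} with
Var(eps_t) = sigma^2, the variance is
  gamma(0) = sigma^2 * (1 + sum_i theta_i^2).
  sum_i theta_i^2 = (0.22)^2 + (0.306)^2 = 0.0484 + 0.093636 = 0.142036.
  gamma(0) = 5 * (1 + 0.142036) = 5 * 1.142036 = 5.71018, which rounds to 5.7102.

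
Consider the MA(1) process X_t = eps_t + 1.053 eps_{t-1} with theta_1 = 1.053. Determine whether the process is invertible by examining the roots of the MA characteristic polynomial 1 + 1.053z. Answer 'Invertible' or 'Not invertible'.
\text{Not invertible}

The MA(q) characteristic polynomial is P(z) = 1 + 1.053z.
Invertibility requires all roots to lie outside the unit circle, i.e. |z| > 1 for every root.
This is linear in z: 1 + (1.053) z = 0  =>  z = -1/(1.053) = -0.949668,  |z| = 0.949668.
Moduli of all roots: 0.9497.
All moduli strictly greater than 1? No.
Verdict: Not invertible.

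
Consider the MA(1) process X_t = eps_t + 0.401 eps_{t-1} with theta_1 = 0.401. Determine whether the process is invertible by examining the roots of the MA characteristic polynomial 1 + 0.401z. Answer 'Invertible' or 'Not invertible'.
\text{Invertible}

The MA(q) characteristic polynomial is P(z) = 1 + 0.401z.
Invertibility requires all roots to lie outside the unit circle, i.e. |z| > 1 for every root.
This is linear in z: 1 + (0.401) z = 0  =>  z = -1/(0.401) = -2.493766,  |z| = 2.493766.
Moduli of all roots: 2.4938.
All moduli strictly greater than 1? Yes.
Verdict: Invertible.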